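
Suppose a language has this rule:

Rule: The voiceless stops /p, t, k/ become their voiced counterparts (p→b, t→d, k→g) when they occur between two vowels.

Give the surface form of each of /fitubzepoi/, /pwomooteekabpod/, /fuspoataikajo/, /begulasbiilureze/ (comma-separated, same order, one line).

fidubzeboi, pwomoodeegabpod, fuspoadaigajo, begulasbiilureze

/fitubzepoi/: /t/ is a voiceless stop between vowels /i/ and /u/, so it voices to [d]. /p/ is a voiceless stop between vowels /e/ and /o/, so it voices to [b]. → [fidubzeboi].
/pwomooteekabpod/: /t/ is a voiceless stop between vowels /o/ and /e/, so it voices to [d]. /k/ is a voiceless stop between vowels /e/ and /a/, so it voices to [g]. → [pwomoodeegabpod].
/fuspoataikajo/: /t/ is a voiceless stop between vowels /a/ and /a/, so it voices to [d]. /k/ is a voiceless stop between vowels /i/ and /a/, so it voices to [g]. → [fuspoadaigajo].
/begulasbiilureze/: the rule's environment is not met; surfaces unchanged as [begulasbiilureze].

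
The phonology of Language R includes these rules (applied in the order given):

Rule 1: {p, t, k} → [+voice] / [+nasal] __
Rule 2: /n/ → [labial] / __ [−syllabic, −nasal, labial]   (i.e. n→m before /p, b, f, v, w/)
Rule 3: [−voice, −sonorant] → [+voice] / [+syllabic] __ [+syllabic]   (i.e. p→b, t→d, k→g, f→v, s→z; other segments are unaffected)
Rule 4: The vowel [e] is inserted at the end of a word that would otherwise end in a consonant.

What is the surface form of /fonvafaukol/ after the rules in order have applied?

Rule 1 (post-nasal voicing): no segment meets the environment; /fonvafaukol/ is unchanged.
Rule 2 (nasal place assimilation): /n/ precedes the labial consonant /v/, so it assimilates in place to [m]. /fonvafaukol/ → fomvafaukol.
Rule 3 (intervocalic voicing): /f/ is a voiceless obstruent between vowels /a/ and /a/, so it voices to [v]. /k/ is a voiceless obstruent between vowels /u/ and /o/, so it voices to [g]. /fomvafaukol/ → fomvavaugol.
Rule 4 (final e-epenthesis): the form ends in the consonant /l/, so [e] is inserted word-finally. /fomvavaugol/ → fomvavaugole.

fomvavaugole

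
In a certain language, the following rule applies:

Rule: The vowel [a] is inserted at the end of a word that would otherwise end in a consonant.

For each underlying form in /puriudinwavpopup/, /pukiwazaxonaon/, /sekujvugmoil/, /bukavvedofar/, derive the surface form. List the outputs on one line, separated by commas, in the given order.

puriudinwavpopupa, pukiwazaxonaona, sekujvugmoila, bukavvedofara

/puriudinwavpopup/: the form ends in the consonant /p/, so [a] is inserted word-finally. → [puriudinwavpopupa].
/pukiwazaxonaon/: the form ends in the consonant /n/, so [a] is inserted word-finally. → [pukiwazaxonaona].
/sekujvugmoil/: the form ends in the consonant /l/, so [a] is inserted word-finally. → [sekujvugmoila].
/bukavvedofar/: the form ends in the consonant /r/, so [a] is inserted word-finally. → [bukavvedofara].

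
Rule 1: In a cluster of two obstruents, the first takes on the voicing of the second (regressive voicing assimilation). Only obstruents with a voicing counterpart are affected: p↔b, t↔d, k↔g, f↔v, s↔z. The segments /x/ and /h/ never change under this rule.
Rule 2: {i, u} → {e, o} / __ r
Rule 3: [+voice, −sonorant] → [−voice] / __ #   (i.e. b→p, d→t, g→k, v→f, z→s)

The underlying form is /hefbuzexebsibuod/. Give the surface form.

hevbuzexepsibuot

Rule 1 (regressive voicing assimilation): /f/ precedes the voiced obstruent /b/, so it voices to [v] by assimilation. /b/ precedes the voiceless obstruent /s/, so it devoices to [p] by assimilation. /hefbuzexebsibuod/ → hevbuzexepsibuod.
Rule 2 (pre-rhotic lowering): no segment meets the environment; /hevbuzexepsibuod/ is unchanged.
Rule 3 (final devoicing): /d/ is a voiced obstruent in word-final position, so it devoices to [t]. /hevbuzexepsibuod/ → hevbuzexepsibuot.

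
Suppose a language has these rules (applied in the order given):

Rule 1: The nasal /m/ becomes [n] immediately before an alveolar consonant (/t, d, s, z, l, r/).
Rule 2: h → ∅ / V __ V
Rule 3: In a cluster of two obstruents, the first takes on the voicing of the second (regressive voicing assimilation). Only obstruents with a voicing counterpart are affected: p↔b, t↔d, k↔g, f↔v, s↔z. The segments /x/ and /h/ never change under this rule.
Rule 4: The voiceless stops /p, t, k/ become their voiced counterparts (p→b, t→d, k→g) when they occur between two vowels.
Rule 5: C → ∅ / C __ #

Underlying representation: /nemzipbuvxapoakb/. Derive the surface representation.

Rule 1 (nasal place assimilation): /m/ precedes the alveolar consonant /z/, so it assimilates in place to [n]. /nemzipbuvxapoakb/ → nenzipbuvxapoakb.
Rule 2 (intervocalic h-deletion): no segment meets the environment; /nenzipbuvxapoakb/ is unchanged.
Rule 3 (regressive voicing assimilation): /p/ precedes the voiced obstruent /b/, so it voices to [b] by assimilation. /v/ precedes the voiceless obstruent /x/, so it devoices to [f] by assimilation. /k/ precedes the voiced obstruent /b/, so it voices to [g] by assimilation. /nenzipbuvxapoakb/ → nenzibbufxapoagb.
Rule 4 (intervocalic voicing): /p/ is a voiceless stop between vowels /a/ and /o/, so it voices to [b]. /nenzibbufxapoagb/ → nenzibbufxaboagb.
Rule 5 (final cluster simplification): /b/ is the second consonant of a word-final cluster /gb/, so it deletes. /nenzibbufxaboagb/ → nenzibbufxaboag.

nenzibbufxaboag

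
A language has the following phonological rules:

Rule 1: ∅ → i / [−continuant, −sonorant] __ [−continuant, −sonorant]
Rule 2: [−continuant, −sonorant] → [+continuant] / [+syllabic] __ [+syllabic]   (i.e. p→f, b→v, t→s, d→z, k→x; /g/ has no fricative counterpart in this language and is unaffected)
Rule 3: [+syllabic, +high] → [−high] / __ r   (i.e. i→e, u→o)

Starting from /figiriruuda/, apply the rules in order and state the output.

Rule 1 (stop-cluster i-epenthesis): no segment meets the environment; /figiriruuda/ is unchanged.
Rule 2 (intervocalic spirantization): /d/ is a stop between vowels /u/ and /a/, so it spirantizes to the fricative [z]. /figiriruuda/ → figiriruuza.
Rule 3 (pre-rhotic lowering): /i/ is a high vowel immediately before /r/, so it lowers to [e]. /i/ is a high vowel immediately before /r/, so it lowers to [e]. /figiriruuza/ → figereruuza.

figereruuza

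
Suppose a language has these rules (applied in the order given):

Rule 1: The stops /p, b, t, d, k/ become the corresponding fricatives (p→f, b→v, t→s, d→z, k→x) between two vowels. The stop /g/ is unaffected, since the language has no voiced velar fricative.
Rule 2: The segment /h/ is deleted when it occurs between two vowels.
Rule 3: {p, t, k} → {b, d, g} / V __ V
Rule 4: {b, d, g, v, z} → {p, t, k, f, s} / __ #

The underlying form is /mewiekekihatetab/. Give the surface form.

Rule 1 (intervocalic spirantization): /k/ is a stop between vowels /e/ and /e/, so it spirantizes to the fricative [x]. /k/ is a stop between vowels /e/ and /i/, so it spirantizes to the fricative [x]. /t/ is a stop between vowels /a/ and /e/, so it spirantizes to the fricative [s]. /t/ is a stop between vowels /e/ and /a/, so it spirantizes to the fricative [s]. /mewiekekihatetab/ → mewiexexihasesab.
Rule 2 (intervocalic h-deletion): /h/ occurs between vowels /i/ and /a/, so it deletes. /mewiexexihasesab/ → mewiexexiasesab.
Rule 3 (intervocalic voicing): no segment meets the environment; /mewiexexiasesab/ is unchanged.
Rule 4 (final devoicing): /b/ is a voiced obstruent in word-final position, so it devoices to [p]. /mewiexexiasesab/ → mewiexexiasesap.

mewiexexiasesap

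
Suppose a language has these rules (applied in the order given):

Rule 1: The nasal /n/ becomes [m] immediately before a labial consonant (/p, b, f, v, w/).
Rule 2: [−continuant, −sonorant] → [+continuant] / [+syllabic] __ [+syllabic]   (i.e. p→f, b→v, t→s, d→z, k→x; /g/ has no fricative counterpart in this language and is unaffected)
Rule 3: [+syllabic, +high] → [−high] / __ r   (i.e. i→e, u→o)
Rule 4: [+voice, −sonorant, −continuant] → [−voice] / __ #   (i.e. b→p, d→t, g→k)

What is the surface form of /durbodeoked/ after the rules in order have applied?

Rule 1 (nasal place assimilation): no segment meets the environment; /durbodeoked/ is unchanged.
Rule 2 (intervocalic spirantization): /d/ is a stop between vowels /o/ and /e/, so it spirantizes to the fricative [z]. /k/ is a stop between vowels /o/ and /e/, so it spirantizes to the fricative [x]. /durbodeoked/ → durbozeoxed.
Rule 3 (pre-rhotic lowering): /u/ is a high vowel immediately before /r/, so it lowers to [o]. /durbozeoxed/ → dorbozeoxed.
Rule 4 (final devoicing): /d/ is a voiced stop in word-final position, so it devoices to [t]. /dorbozeoxed/ → dorbozeoxet.

dorbozeoxet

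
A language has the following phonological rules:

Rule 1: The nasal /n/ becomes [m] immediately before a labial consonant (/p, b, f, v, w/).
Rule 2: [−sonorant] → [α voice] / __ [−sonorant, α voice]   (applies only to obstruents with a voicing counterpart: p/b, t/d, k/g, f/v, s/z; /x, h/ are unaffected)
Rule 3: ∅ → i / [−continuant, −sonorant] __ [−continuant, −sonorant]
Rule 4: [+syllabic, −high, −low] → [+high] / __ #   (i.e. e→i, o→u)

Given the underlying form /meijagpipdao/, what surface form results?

Rule 1 (nasal place assimilation): no segment meets the environment; /meijagpipdao/ is unchanged.
Rule 2 (regressive voicing assimilation): /g/ precedes the voiceless obstruent /p/, so it devoices to [k] by assimilation. /p/ precedes the voiced obstruent /d/, so it voices to [b] by assimilation. /meijagpipdao/ → meijakpibdao.
Rule 3 (stop-cluster i-epenthesis): /k/ and /p/ form a stop–stop cluster, so [i] is inserted between them. /b/ and /d/ form a stop–stop cluster, so [i] is inserted between them. /meijakpibdao/ → meijakipibidao.
Rule 4 (final vowel raising): /o/ is a mid vowel in word-final position, so it raises to [u]. /meijakipibidao/ → meijakipibidau.

meijakipibidau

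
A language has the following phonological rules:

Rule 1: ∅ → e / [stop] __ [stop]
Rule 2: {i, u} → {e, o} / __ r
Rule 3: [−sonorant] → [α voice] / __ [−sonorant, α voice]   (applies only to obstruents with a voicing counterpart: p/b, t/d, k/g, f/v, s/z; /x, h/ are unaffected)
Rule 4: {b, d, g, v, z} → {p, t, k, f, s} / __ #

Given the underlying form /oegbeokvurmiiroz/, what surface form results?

Rule 1 (stop-cluster e-epenthesis): /g/ and /b/ form a stop–stop cluster, so [e] is inserted between them. /oegbeokvurmiiroz/ → oegebeokvurmiiroz.
Rule 2 (pre-rhotic lowering): /u/ is a high vowel immediately before /r/, so it lowers to [o]. /i/ is a high vowel immediately before /r/, so it lowers to [e]. /oegebeokvurmiiroz/ → oegebeokvormieroz.
Rule 3 (regressive voicing assimilation): /k/ precedes the voiced obstruent /v/, so it voices to [g] by assimilation. /oegebeokvormieroz/ → oegebeogvormieroz.
Rule 4 (final devoicing): /z/ is a voiced obstruent in word-final position, so it devoices to [s]. /oegebeogvormieroz/ → oegebeogvormieros.

oegebeogvormieros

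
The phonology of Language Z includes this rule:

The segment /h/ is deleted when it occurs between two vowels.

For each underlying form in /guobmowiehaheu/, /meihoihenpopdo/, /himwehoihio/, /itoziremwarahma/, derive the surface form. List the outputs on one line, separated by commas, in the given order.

/guobmowiehaheu/: /h/ occurs between vowels /e/ and /a/, so it deletes. /h/ occurs between vowels /a/ and /e/, so it deletes. → [guobmowieaeu].
/meihoihenpopdo/: /h/ occurs between vowels /i/ and /o/, so it deletes. /h/ occurs between vowels /i/ and /e/, so it deletes. → [meioienpopdo].
/himwehoihio/: /h/ occurs between vowels /e/ and /o/, so it deletes. /h/ occurs between vowels /i/ and /i/, so it deletes. → [himweoiio].
/itoziremwarahma/: the rule's environment is not met; surfaces unchanged as [itoziremwarahma].

guobmowieaeu, meioienpopdo, himweoiio, itoziremwarahma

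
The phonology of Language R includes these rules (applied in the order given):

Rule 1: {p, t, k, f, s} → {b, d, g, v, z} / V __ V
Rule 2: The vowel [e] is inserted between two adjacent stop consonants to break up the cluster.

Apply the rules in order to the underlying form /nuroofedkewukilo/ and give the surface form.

nuroovedekewugilo

Rule 1 (intervocalic voicing): /f/ is a voiceless obstruent between vowels /o/ and /e/, so it voices to [v]. /k/ is a voiceless obstruent between vowels /u/ and /i/, so it voices to [g]. /nuroofedkewukilo/ → nuroovedkewugilo.
Rule 2 (stop-cluster e-epenthesis): /d/ and /k/ form a stop–stop cluster, so [e] is inserted between them. /nuroovedkewugilo/ → nuroovedekewugilo.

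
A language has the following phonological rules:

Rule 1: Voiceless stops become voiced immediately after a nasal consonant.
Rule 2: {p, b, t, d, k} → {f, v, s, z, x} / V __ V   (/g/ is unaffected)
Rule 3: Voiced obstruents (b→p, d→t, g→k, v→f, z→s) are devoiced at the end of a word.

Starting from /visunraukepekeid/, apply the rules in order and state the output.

visunrauxefexeit

Rule 1 (post-nasal voicing): no segment meets the environment; /visunraukepekeid/ is unchanged.
Rule 2 (intervocalic spirantization): /k/ is a stop between vowels /u/ and /e/, so it spirantizes to the fricative [x]. /p/ is a stop between vowels /e/ and /e/, so it spirantizes to the fricative [f]. /k/ is a stop between vowels /e/ and /e/, so it spirantizes to the fricative [x]. /visunraukepekeid/ → visunrauxefexeid.
Rule 3 (final devoicing): /d/ is a voiced obstruent in word-final position, so it devoices to [t]. /visunrauxefexeid/ → visunrauxefexeit.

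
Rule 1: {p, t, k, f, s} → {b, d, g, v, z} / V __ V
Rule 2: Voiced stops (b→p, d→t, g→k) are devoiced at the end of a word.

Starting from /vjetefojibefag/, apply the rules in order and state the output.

Rule 1 (intervocalic voicing): /t/ is a voiceless obstruent between vowels /e/ and /e/, so it voices to [d]. /f/ is a voiceless obstruent between vowels /e/ and /o/, so it voices to [v]. /f/ is a voiceless obstruent between vowels /e/ and /a/, so it voices to [v]. /vjetefojibefag/ → vjedevojibevag.
Rule 2 (final devoicing): /g/ is a voiced stop in word-final position, so it devoices to [k]. /vjedevojibevag/ → vjedevojibevak.

vjedevojibevak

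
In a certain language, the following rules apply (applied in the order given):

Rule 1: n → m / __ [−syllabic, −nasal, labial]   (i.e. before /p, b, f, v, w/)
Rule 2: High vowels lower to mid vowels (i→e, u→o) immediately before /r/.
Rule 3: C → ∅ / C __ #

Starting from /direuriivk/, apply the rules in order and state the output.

Rule 1 (nasal place assimilation): no segment meets the environment; /direuriivk/ is unchanged.
Rule 2 (pre-rhotic lowering): /i/ is a high vowel immediately before /r/, so it lowers to [e]. /u/ is a high vowel immediately before /r/, so it lowers to [o]. /direuriivk/ → dereoriivk.
Rule 3 (final cluster simplification): /k/ is the second consonant of a word-final cluster /vk/, so it deletes. /dereoriivk/ → dereoriiv.

dereoriiv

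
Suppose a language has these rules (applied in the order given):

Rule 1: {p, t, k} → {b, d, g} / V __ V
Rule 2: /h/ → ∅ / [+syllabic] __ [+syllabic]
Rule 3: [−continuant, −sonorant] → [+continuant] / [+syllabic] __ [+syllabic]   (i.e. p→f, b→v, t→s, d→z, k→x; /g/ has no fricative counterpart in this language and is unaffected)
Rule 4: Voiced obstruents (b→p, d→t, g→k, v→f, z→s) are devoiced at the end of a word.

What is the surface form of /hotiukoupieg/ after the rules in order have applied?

hoziugouviek

Rule 1 (intervocalic voicing): /t/ is a voiceless stop between vowels /o/ and /i/, so it voices to [d]. /k/ is a voiceless stop between vowels /u/ and /o/, so it voices to [g]. /p/ is a voiceless stop between vowels /u/ and /i/, so it voices to [b]. /hotiukoupieg/ → hodiugoubieg.
Rule 2 (intervocalic h-deletion): no segment meets the environment; /hodiugoubieg/ is unchanged.
Rule 3 (intervocalic spirantization): /d/ is a stop between vowels /o/ and /i/, so it spirantizes to the fricative [z]. /b/ is a stop between vowels /u/ and /i/, so it spirantizes to the fricative [v]. /hodiugoubieg/ → hoziugouvieg.
Rule 4 (final devoicing): /g/ is a voiced obstruent in word-final position, so it devoices to [k]. /hoziugouvieg/ → hoziugouviek.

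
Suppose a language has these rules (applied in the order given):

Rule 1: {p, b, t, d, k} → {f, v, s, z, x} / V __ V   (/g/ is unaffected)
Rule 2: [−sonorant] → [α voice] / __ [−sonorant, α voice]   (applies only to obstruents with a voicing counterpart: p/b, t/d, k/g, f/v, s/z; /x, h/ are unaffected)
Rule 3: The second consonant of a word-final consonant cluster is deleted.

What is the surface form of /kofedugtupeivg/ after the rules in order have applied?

Rule 1 (intervocalic spirantization): /d/ is a stop between vowels /e/ and /u/, so it spirantizes to the fricative [z]. /p/ is a stop between vowels /u/ and /e/, so it spirantizes to the fricative [f]. /kofedugtupeivg/ → kofezugtufeivg.
Rule 2 (regressive voicing assimilation): /g/ precedes the voiceless obstruent /t/, so it devoices to [k] by assimilation. /kofezugtufeivg/ → kofezuktufeivg.
Rule 3 (final cluster simplification): /g/ is the second consonant of a word-final cluster /vg/, so it deletes. /kofezuktufeivg/ → kofezuktufeiv.

kofezuktufeiv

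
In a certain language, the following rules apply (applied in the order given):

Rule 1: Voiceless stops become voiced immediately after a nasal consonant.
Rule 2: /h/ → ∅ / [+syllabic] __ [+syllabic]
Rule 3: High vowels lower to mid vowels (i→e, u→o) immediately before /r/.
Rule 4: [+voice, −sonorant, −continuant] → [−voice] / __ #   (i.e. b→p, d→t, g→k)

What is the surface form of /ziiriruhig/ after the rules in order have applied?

Rule 1 (post-nasal voicing): no segment meets the environment; /ziiriruhig/ is unchanged.
Rule 2 (intervocalic h-deletion): /h/ occurs between vowels /u/ and /i/, so it deletes. /ziiriruhig/ → ziiriruig.
Rule 3 (pre-rhotic lowering): /i/ is a high vowel immediately before /r/, so it lowers to [e]. /i/ is a high vowel immediately before /r/, so it lowers to [e]. /ziiriruig/ → ziereruig.
Rule 4 (final devoicing): /g/ is a voiced stop in word-final position, so it devoices to [k]. /ziereruig/ → ziereruik.

ziereruik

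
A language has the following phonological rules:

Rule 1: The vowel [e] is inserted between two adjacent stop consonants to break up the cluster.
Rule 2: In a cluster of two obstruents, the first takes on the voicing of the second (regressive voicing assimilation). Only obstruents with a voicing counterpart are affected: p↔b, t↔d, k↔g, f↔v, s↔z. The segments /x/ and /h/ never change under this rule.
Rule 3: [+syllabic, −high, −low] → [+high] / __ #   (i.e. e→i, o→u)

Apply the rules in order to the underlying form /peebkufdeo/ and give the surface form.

peebekuvdeu

Rule 1 (stop-cluster e-epenthesis): /b/ and /k/ form a stop–stop cluster, so [e] is inserted between them. /peebkufdeo/ → peebekufdeo.
Rule 2 (regressive voicing assimilation): /f/ precedes the voiced obstruent /d/, so it voices to [v] by assimilation. /peebekufdeo/ → peebekuvdeo.
Rule 3 (final vowel raising): /o/ is a mid vowel in word-final position, so it raises to [u]. /peebekuvdeo/ → peebekuvdeu.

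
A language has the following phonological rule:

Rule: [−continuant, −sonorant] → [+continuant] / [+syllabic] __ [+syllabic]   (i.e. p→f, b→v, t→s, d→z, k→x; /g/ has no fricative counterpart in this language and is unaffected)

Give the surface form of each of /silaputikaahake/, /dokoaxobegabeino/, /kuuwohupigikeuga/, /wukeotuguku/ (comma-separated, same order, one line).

silafusixaahaxe, doxoaxovegaveino, kuuwohufigixeuga, wuxeosuguxu

/silaputikaahake/: /p/ is a stop between vowels /a/ and /u/, so it spirantizes to the fricative [f]. /t/ is a stop between vowels /u/ and /i/, so it spirantizes to the fricative [s]. /k/ is a stop between vowels /i/ and /a/, so it spirantizes to the fricative [x]. /k/ is a stop between vowels /a/ and /e/, so it spirantizes to the fricative [x]. → [silafusixaahaxe].
/dokoaxobegabeino/: /k/ is a stop between vowels /o/ and /o/, so it spirantizes to the fricative [x]. /b/ is a stop between vowels /o/ and /e/, so it spirantizes to the fricative [v]. /b/ is a stop between vowels /a/ and /e/, so it spirantizes to the fricative [v]. → [doxoaxovegaveino].
/kuuwohupigikeuga/: /p/ is a stop between vowels /u/ and /i/, so it spirantizes to the fricative [f]. /k/ is a stop between vowels /i/ and /e/, so it spirantizes to the fricative [x]. → [kuuwohufigixeuga].
/wukeotuguku/: /k/ is a stop between vowels /u/ and /e/, so it spirantizes to the fricative [x]. /t/ is a stop between vowels /o/ and /u/, so it spirantizes to the fricative [s]. /k/ is a stop between vowels /u/ and /u/, so it spirantizes to the fricative [x]. → [wuxeosuguxu].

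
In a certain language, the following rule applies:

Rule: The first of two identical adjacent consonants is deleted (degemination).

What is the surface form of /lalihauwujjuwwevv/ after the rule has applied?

/jj/ is a geminate; the first /j/ deletes.
/ww/ is a geminate; the first /w/ deletes.
/vv/ is a geminate; the first /v/ deletes.
Surface form: [lalihauwujuwev].

lalihauwujuwev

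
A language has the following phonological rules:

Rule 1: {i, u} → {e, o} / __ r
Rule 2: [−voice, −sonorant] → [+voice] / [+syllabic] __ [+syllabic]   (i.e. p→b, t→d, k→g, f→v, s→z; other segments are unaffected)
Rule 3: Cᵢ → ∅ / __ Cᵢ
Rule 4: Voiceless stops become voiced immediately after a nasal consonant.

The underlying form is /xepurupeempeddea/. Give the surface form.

Rule 1 (pre-rhotic lowering): /u/ is a high vowel immediately before /r/, so it lowers to [o]. /xepurupeempeddea/ → xeporupeempeddea.
Rule 2 (intervocalic voicing): /p/ is a voiceless obstruent between vowels /e/ and /o/, so it voices to [b]. /p/ is a voiceless obstruent between vowels /u/ and /e/, so it voices to [b]. /xeporupeempeddea/ → xeborubeempeddea.
Rule 3 (degemination): /dd/ is a geminate; the first /d/ deletes. /xeborubeempeddea/ → xeborubeempedea.
Rule 4 (post-nasal voicing): /p/ is a voiceless stop immediately after the nasal /m/, so it voices to [b]. /xeborubeempedea/ → xeborubeembedea.

xeborubeembedea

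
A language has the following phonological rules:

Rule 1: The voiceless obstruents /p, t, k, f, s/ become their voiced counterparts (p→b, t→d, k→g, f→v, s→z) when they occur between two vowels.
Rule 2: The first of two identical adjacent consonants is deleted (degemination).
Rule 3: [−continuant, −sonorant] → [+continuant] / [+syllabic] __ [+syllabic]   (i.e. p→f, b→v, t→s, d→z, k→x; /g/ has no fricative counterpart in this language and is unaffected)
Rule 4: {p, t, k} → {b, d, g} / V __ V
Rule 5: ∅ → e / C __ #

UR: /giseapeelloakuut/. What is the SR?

Rule 1 (intervocalic voicing): /s/ is a voiceless obstruent between vowels /i/ and /e/, so it voices to [z]. /p/ is a voiceless obstruent between vowels /a/ and /e/, so it voices to [b]. /k/ is a voiceless obstruent between vowels /a/ and /u/, so it voices to [g]. /giseapeelloakuut/ → gizeabeelloaguut.
Rule 2 (degemination): /ll/ is a geminate; the first /l/ deletes. /gizeabeelloaguut/ → gizeabeeloaguut.
Rule 3 (intervocalic spirantization): /b/ is a stop between vowels /a/ and /e/, so it spirantizes to the fricative [v]. /gizeabeeloaguut/ → gizeaveeloaguut.
Rule 4 (intervocalic voicing): no segment meets the environment; /gizeaveeloaguut/ is unchanged.
Rule 5 (final e-epenthesis): the form ends in the consonant /t/, so [e] is inserted word-finally. /gizeaveeloaguut/ → gizeaveeloaguute.

gizeaveeloaguute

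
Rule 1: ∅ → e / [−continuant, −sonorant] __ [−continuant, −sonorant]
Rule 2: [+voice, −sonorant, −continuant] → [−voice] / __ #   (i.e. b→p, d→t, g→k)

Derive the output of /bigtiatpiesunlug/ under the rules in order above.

Rule 1 (stop-cluster e-epenthesis): /g/ and /t/ form a stop–stop cluster, so [e] is inserted between them. /t/ and /p/ form a stop–stop cluster, so [e] is inserted between them. /bigtiatpiesunlug/ → bigetiatepiesunlug.
Rule 2 (final devoicing): /g/ is a voiced stop in word-final position, so it devoices to [k]. /bigetiatepiesunlug/ → bigetiatepiesunluk.

bigetiatepiesunluk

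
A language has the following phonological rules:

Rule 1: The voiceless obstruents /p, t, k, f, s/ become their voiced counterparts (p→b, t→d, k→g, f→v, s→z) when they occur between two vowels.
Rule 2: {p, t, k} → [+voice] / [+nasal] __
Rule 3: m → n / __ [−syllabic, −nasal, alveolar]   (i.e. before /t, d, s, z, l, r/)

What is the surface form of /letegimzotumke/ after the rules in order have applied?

Rule 1 (intervocalic voicing): /t/ is a voiceless obstruent between vowels /e/ and /e/, so it voices to [d]. /t/ is a voiceless obstruent between vowels /o/ and /u/, so it voices to [d]. /letegimzotumke/ → ledegimzodumke.
Rule 2 (post-nasal voicing): /k/ is a voiceless stop immediately after the nasal /m/, so it voices to [g]. /ledegimzodumke/ → ledegimzodumge.
Rule 3 (nasal place assimilation): /m/ precedes the alveolar consonant /z/, so it assimilates in place to [n]. /ledegimzodumge/ → ledeginzodumge.

ledeginzodumge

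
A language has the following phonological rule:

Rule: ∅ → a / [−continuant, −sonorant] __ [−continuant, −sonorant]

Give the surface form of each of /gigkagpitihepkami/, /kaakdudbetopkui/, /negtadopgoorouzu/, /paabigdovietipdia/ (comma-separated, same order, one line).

gigakagapitihepakami, kaakadudabetopakui, negatadopagoorouzu, paabigadovietipadia

/gigkagpitihepkami/: /g/ and /k/ form a stop–stop cluster, so [a] is inserted between them. /g/ and /p/ form a stop–stop cluster, so [a] is inserted between them. /p/ and /k/ form a stop–stop cluster, so [a] is inserted between them. → [gigakagapitihepakami].
/kaakdudbetopkui/: /k/ and /d/ form a stop–stop cluster, so [a] is inserted between them. /d/ and /b/ form a stop–stop cluster, so [a] is inserted between them. /p/ and /k/ form a stop–stop cluster, so [a] is inserted between them. → [kaakadudabetopakui].
/negtadopgoorouzu/: /g/ and /t/ form a stop–stop cluster, so [a] is inserted between them. /p/ and /g/ form a stop–stop cluster, so [a] is inserted between them. → [negatadopagoorouzu].
/paabigdovietipdia/: /g/ and /d/ form a stop–stop cluster, so [a] is inserted between them. /p/ and /d/ form a stop–stop cluster, so [a] is inserted between them. → [paabigadovietipadia].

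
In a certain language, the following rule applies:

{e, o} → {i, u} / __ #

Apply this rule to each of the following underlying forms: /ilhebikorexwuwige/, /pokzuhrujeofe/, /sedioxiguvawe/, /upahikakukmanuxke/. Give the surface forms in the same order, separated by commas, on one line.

/ilhebikorexwuwige/: /e/ is a mid vowel in word-final position, so it raises to [i]. → [ilhebikorexwuwigi].
/pokzuhrujeofe/: /e/ is a mid vowel in word-final position, so it raises to [i]. → [pokzuhrujeofi].
/sedioxiguvawe/: /e/ is a mid vowel in word-final position, so it raises to [i]. → [sedioxiguvawi].
/upahikakukmanuxke/: /e/ is a mid vowel in word-final position, so it raises to [i]. → [upahikakukmanuxki].

ilhebikorexwuwigi, pokzuhrujeofi, sedioxiguvawi, upahikakukmanuxki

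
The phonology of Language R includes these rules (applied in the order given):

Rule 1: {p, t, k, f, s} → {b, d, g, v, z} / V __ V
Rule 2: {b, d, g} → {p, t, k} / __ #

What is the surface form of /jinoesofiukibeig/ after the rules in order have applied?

jinoezoviugibeik

Rule 1 (intervocalic voicing): /s/ is a voiceless obstruent between vowels /e/ and /o/, so it voices to [z]. /f/ is a voiceless obstruent between vowels /o/ and /i/, so it voices to [v]. /k/ is a voiceless obstruent between vowels /u/ and /i/, so it voices to [g]. /jinoesofiukibeig/ → jinoezoviugibeig.
Rule 2 (final devoicing): /g/ is a voiced stop in word-final position, so it devoices to [k]. /jinoezoviugibeig/ → jinoezoviugibeik.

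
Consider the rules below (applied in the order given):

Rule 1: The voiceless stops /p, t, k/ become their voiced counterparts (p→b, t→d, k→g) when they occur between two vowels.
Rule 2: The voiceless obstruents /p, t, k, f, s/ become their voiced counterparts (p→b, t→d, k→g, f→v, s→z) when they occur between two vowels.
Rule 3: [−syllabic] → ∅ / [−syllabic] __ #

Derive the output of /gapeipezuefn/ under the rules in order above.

Rule 1 (intervocalic voicing): /p/ is a voiceless stop between vowels /a/ and /e/, so it voices to [b]. /p/ is a voiceless stop between vowels /i/ and /e/, so it voices to [b]. /gapeipezuefn/ → gabeibezuefn.
Rule 2 (intervocalic voicing): no segment meets the environment; /gabeibezuefn/ is unchanged.
Rule 3 (final cluster simplification): /n/ is the second consonant of a word-final cluster /fn/, so it deletes. /gabeibezuefn/ → gabeibezuef.

gabeibezuef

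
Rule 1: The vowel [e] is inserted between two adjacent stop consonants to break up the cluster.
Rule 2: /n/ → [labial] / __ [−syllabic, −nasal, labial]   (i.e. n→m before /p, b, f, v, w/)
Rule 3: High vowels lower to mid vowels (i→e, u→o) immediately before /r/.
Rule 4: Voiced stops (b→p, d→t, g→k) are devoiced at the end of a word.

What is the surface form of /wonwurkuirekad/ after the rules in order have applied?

womworkuerekat

Rule 1 (stop-cluster e-epenthesis): no segment meets the environment; /wonwurkuirekad/ is unchanged.
Rule 2 (nasal place assimilation): /n/ precedes the labial consonant /w/, so it assimilates in place to [m]. /wonwurkuirekad/ → womwurkuirekad.
Rule 3 (pre-rhotic lowering): /u/ is a high vowel immediately before /r/, so it lowers to [o]. /i/ is a high vowel immediately before /r/, so it lowers to [e]. /womwurkuirekad/ → womworkuerekad.
Rule 4 (final devoicing): /d/ is a voiced stop in word-final position, so it devoices to [t]. /womworkuerekad/ → womworkuerekat.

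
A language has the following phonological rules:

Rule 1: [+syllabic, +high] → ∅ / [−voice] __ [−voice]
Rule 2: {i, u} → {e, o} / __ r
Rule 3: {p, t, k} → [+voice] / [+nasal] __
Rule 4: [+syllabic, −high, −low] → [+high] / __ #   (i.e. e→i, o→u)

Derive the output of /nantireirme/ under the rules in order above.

nandereermi

Rule 1 (high vowel syncope): no segment meets the environment; /nantireirme/ is unchanged.
Rule 2 (pre-rhotic lowering): /i/ is a high vowel immediately before /r/, so it lowers to [e]. /i/ is a high vowel immediately before /r/, so it lowers to [e]. /nantireirme/ → nantereerme.
Rule 3 (post-nasal voicing): /t/ is a voiceless stop immediately after the nasal /n/, so it voices to [d]. /nantereerme/ → nandereerme.
Rule 4 (final vowel raising): /e/ is a mid vowel in word-final position, so it raises to [i]. /nandereerme/ → nandereermi.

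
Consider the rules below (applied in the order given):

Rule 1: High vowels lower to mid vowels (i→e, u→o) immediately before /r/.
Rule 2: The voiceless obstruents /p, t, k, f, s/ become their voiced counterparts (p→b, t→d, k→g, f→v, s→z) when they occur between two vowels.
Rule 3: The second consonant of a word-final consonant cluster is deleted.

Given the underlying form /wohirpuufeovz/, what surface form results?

woherpuuveov

Rule 1 (pre-rhotic lowering): /i/ is a high vowel immediately before /r/, so it lowers to [e]. /wohirpuufeovz/ → woherpuufeovz.
Rule 2 (intervocalic voicing): /f/ is a voiceless obstruent between vowels /u/ and /e/, so it voices to [v]. /woherpuufeovz/ → woherpuuveovz.
Rule 3 (final cluster simplification): /z/ is the second consonant of a word-final cluster /vz/, so it deletes. /woherpuuveovz/ → woherpuuveov.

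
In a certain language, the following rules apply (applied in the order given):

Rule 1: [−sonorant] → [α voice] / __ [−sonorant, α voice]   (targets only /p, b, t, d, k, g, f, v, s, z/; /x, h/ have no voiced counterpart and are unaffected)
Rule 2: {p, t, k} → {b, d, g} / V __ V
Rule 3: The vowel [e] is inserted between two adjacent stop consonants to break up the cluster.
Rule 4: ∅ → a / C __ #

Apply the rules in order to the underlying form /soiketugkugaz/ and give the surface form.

soigedukekugaza

Rule 1 (regressive voicing assimilation): /g/ precedes the voiceless obstruent /k/, so it devoices to [k] by assimilation. /soiketugkugaz/ → soiketukkugaz.
Rule 2 (intervocalic voicing): /k/ is a voiceless stop between vowels /i/ and /e/, so it voices to [g]. /t/ is a voiceless stop between vowels /e/ and /u/, so it voices to [d]. /soiketukkugaz/ → soigedukkugaz.
Rule 3 (stop-cluster e-epenthesis): /k/ and /k/ form a stop–stop cluster, so [e] is inserted between them. /soigedukkugaz/ → soigedukekugaz.
Rule 4 (final a-epenthesis): the form ends in the consonant /z/, so [a] is inserted word-finally. /soigedukekugaz/ → soigedukekugaza.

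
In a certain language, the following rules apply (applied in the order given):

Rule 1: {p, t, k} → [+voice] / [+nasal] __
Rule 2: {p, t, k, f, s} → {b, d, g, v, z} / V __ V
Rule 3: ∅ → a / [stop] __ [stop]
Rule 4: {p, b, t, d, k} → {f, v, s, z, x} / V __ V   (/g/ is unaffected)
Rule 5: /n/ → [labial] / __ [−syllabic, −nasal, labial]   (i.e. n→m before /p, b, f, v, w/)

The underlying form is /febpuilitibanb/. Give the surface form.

fevafuilizivamb

Rule 1 (post-nasal voicing): no segment meets the environment; /febpuilitibanb/ is unchanged.
Rule 2 (intervocalic voicing): /t/ is a voiceless obstruent between vowels /i/ and /i/, so it voices to [d]. /febpuilitibanb/ → febpuilidibanb.
Rule 3 (stop-cluster a-epenthesis): /b/ and /p/ form a stop–stop cluster, so [a] is inserted between them. /febpuilidibanb/ → febapuilidibanb.
Rule 4 (intervocalic spirantization): /b/ is a stop between vowels /e/ and /a/, so it spirantizes to the fricative [v]. /p/ is a stop between vowels /a/ and /u/, so it spirantizes to the fricative [f]. /d/ is a stop between vowels /i/ and /i/, so it spirantizes to the fricative [z]. /b/ is a stop between vowels /i/ and /a/, so it spirantizes to the fricative [v]. /febapuilidibanb/ → fevafuilizivanb.
Rule 5 (nasal place assimilation): /n/ precedes the labial consonant /b/, so it assimilates in place to [m]. /fevafuilizivanb/ → fevafuilizivamb.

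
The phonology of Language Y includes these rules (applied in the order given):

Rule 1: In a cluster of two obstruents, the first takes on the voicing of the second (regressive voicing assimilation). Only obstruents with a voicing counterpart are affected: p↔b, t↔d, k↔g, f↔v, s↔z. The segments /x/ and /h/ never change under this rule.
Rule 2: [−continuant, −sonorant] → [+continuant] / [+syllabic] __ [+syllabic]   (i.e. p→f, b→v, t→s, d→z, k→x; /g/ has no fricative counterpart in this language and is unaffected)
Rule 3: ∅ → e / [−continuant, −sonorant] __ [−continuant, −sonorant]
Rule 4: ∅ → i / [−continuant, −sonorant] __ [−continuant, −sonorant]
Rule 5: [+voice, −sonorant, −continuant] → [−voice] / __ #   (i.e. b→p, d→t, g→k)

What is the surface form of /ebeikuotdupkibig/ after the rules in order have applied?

Rule 1 (regressive voicing assimilation): /t/ precedes the voiced obstruent /d/, so it voices to [d] by assimilation. /ebeikuotdupkibig/ → ebeikuoddupkibig.
Rule 2 (intervocalic spirantization): /b/ is a stop between vowels /e/ and /e/, so it spirantizes to the fricative [v]. /k/ is a stop between vowels /i/ and /u/, so it spirantizes to the fricative [x]. /b/ is a stop between vowels /i/ and /i/, so it spirantizes to the fricative [v]. /ebeikuoddupkibig/ → eveixuoddupkivig.
Rule 3 (stop-cluster e-epenthesis): /d/ and /d/ form a stop–stop cluster, so [e] is inserted between them. /p/ and /k/ form a stop–stop cluster, so [e] is inserted between them. /eveixuoddupkivig/ → eveixuodedupekivig.
Rule 4 (stop-cluster i-epenthesis): no segment meets the environment; /eveixuodedupekivig/ is unchanged.
Rule 5 (final devoicing): /g/ is a voiced stop in word-final position, so it devoices to [k]. /eveixuodedupekivig/ → eveixuodedupekivik.

eveixuodedupekivik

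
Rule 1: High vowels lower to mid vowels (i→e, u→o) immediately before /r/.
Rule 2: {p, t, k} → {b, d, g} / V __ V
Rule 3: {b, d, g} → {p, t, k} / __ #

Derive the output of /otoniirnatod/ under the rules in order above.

odoniernadot

Rule 1 (pre-rhotic lowering): /i/ is a high vowel immediately before /r/, so it lowers to [e]. /otoniirnatod/ → otoniernatod.
Rule 2 (intervocalic voicing): /t/ is a voiceless stop between vowels /o/ and /o/, so it voices to [d]. /t/ is a voiceless stop between vowels /a/ and /o/, so it voices to [d]. /otoniernatod/ → odoniernadod.
Rule 3 (final devoicing): /d/ is a voiced stop in word-final position, so it devoices to [t]. /odoniernadod/ → odoniernadot.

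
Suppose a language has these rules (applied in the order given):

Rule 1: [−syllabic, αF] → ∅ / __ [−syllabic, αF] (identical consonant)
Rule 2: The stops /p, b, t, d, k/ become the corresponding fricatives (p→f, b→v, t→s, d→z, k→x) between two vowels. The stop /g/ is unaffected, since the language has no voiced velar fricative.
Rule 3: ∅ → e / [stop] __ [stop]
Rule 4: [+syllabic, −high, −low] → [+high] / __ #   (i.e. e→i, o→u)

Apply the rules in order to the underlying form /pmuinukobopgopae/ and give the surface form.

Rule 1 (degemination): no segment meets the environment; /pmuinukobopgopae/ is unchanged.
Rule 2 (intervocalic spirantization): /k/ is a stop between vowels /u/ and /o/, so it spirantizes to the fricative [x]. /b/ is a stop between vowels /o/ and /o/, so it spirantizes to the fricative [v]. /p/ is a stop between vowels /o/ and /a/, so it spirantizes to the fricative [f]. /pmuinukobopgopae/ → pmuinuxovopgofae.
Rule 3 (stop-cluster e-epenthesis): /p/ and /g/ form a stop–stop cluster, so [e] is inserted between them. /pmuinuxovopgofae/ → pmuinuxovopegofae.
Rule 4 (final vowel raising): /e/ is a mid vowel in word-final position, so it raises to [i]. /pmuinuxovopegofae/ → pmuinuxovopegofai.

pmuinuxovopegofai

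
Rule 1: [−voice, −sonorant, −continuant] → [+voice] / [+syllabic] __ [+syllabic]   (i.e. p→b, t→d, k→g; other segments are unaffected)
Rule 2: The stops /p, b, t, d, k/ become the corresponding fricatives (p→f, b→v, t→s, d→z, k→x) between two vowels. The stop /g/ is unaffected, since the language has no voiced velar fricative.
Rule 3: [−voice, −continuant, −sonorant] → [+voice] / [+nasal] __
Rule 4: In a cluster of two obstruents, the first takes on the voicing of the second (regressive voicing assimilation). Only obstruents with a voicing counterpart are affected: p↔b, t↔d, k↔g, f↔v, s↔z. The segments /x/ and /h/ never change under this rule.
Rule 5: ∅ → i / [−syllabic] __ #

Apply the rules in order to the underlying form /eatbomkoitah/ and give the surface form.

eadbomgoizahi

Rule 1 (intervocalic voicing): /t/ is a voiceless stop between vowels /i/ and /a/, so it voices to [d]. /eatbomkoitah/ → eatbomkoidah.
Rule 2 (intervocalic spirantization): /d/ is a stop between vowels /i/ and /a/, so it spirantizes to the fricative [z]. /eatbomkoidah/ → eatbomkoizah.
Rule 3 (post-nasal voicing): /k/ is a voiceless stop immediately after the nasal /m/, so it voices to [g]. /eatbomkoizah/ → eatbomgoizah.
Rule 4 (regressive voicing assimilation): /t/ precedes the voiced obstruent /b/, so it voices to [d] by assimilation. /eatbomgoizah/ → eadbomgoizah.
Rule 5 (final i-epenthesis): the form ends in the consonant /h/, so [i] is inserted word-finally. /eadbomgoizah/ → eadbomgoizahi.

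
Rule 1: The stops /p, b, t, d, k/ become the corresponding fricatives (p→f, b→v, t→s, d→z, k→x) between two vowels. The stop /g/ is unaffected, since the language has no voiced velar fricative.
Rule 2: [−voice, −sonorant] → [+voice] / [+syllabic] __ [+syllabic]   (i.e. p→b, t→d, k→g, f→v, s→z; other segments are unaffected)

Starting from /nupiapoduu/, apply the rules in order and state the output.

nuviavozuu

Rule 1 (intervocalic spirantization): /p/ is a stop between vowels /u/ and /i/, so it spirantizes to the fricative [f]. /p/ is a stop between vowels /a/ and /o/, so it spirantizes to the fricative [f]. /d/ is a stop between vowels /o/ and /u/, so it spirantizes to the fricative [z]. /nupiapoduu/ → nufiafozuu.
Rule 2 (intervocalic voicing): /f/ is a voiceless obstruent between vowels /u/ and /i/, so it voices to [v]. /f/ is a voiceless obstruent between vowels /a/ and /o/, so it voices to [v]. /nufiafozuu/ → nuviavozuu.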